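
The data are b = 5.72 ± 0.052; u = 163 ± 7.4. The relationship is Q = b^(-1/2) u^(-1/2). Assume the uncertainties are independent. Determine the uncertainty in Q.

0.000758

Each factor contributes (exponent × relative error)² to (δQ/Q)²:
  (−½·δb/b)² = (-0.5×0.00909)² = 2.07e-05;  (−½·δu/u)² = (-0.5×0.0454)² = 0.000515
δQ/Q = √(0.000536) = 0.0232
Q = 0.0327, so δQ = 0.0232 × 0.0327 = 0.000758.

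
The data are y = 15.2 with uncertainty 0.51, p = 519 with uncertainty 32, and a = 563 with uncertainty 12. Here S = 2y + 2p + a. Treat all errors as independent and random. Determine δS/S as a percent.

3.99%

Absolute uncertainties add in quadrature for a linear combination:
  (2·δy)² = 1.04;  (2·δp)² = 4100;  (δa)² = 144
δS = √(4240) = 65.1
S = 1630, so δS/S = 65.1/1630 = 0.0399.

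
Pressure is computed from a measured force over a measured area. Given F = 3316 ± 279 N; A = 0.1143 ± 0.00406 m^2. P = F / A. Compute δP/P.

0.0913

P is a product of powers, so relative uncertainties combine in quadrature:
  (1·δF/F)² = (1×0.0841)² = 0.00708;  (-1·δA/A)² = (-1×0.0355)² = 0.00126
δP/P = √(0.00834) = 0.0913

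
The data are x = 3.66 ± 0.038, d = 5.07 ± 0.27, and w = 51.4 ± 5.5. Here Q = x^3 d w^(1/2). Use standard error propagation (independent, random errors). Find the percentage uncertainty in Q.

8.17%

Each factor contributes (exponent × relative error)² to (δQ/Q)²:
  (3·δx/x)² = (3×0.0104)² = 0.000970;  (1·δd/d)² = (1×0.0533)² = 0.00284;  (½·δw/w)² = (0.5×0.107)² = 0.00286
δQ/Q = √(0.00667) = 0.0817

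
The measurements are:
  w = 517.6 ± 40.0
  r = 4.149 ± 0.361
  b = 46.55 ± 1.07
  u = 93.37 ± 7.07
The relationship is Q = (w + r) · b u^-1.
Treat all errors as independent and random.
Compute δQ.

Let h = w + r = 521.7. δh = √(δw² + δr²) = √(1600 + 0.130) = 40.0, so δh/h = 0.0767.
Q is then a monomial in h, b, u:
δQ/Q = √((δh/h)² + (1·δb/b)² + (-1·δu/u)²) = √(0.00588 + 0.000528 + 0.00573) = 0.110
Q = 260.1, so δQ = 0.110 × 260.1 = 28.7.

28.7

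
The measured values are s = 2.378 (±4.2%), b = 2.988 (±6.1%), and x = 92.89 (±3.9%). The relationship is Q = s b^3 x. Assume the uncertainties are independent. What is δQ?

1130

Q is a product of powers, so relative uncertainties combine in quadrature:
  (1·δs/s)² = (1×0.0420)² = 0.00176;  (3·δb/b)² = (3×0.0610)² = 0.0335;  (1·δx/x)² = (1×0.0390)² = 0.00152
δQ/Q = √(0.0368) = 0.192
Q = 5893, so δQ = 0.192 × 5893 = 1130.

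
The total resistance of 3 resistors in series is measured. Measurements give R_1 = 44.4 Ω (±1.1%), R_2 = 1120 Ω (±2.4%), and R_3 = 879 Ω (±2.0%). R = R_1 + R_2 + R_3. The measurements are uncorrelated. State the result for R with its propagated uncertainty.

2040 ± 32.1 Ω

For a sum/difference, combine absolute errors in quadrature:
  (δR_1)² = 0.239;  (δR_2)² = 723;  (δR_3)² = 309
δR = √(1030) = 32.1 Ω
R = 2040 Ω.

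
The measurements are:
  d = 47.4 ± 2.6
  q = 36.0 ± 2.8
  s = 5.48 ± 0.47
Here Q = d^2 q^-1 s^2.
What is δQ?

Relative error in a monomial: (δQ/Q)² = Σ (nᵢ · δxᵢ/xᵢ)².
  (2·δd/d)² = (2×0.0549)² = 0.0120;  (-1·δq/q)² = (-1×0.0778)² = 0.00605;  (2·δs/s)² = (2×0.0858)² = 0.0294
δQ/Q = √(0.0475) = 0.218
Q = 1870, so δQ = 0.218 × 1870 = 409.

409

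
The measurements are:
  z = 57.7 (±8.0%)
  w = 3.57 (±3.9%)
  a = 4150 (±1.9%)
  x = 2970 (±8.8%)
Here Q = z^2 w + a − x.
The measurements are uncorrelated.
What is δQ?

1980

Let p = z^2·w = 11900. δp/p = √((2·δz/z)² + (1·δw/w)²) = √(0.0256 + 0.00152) = 0.165, so δp = 1960.
Q = p + a − x: δQ = √(δp² + δa² + δx²) = √(3.83e+06 + 6220 + 68300) = 1980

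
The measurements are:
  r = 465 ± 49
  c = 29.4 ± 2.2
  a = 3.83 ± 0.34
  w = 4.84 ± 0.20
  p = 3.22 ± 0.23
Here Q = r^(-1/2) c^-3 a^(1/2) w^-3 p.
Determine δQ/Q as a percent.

Each factor contributes (exponent × relative error)² to (δQ/Q)²:
  (−½·δr/r)² = (-0.5×0.105)² = 0.00278;  (-3·δc/c)² = (-3×0.0748)² = 0.0504;  (½·δa/a)² = (0.5×0.0888)² = 0.00197;  (-3·δw/w)² = (-3×0.0413)² = 0.0154;  (1·δp/p)² = (1×0.0714)² = 0.00510
δQ/Q = √(0.0756) = 0.275

27.5%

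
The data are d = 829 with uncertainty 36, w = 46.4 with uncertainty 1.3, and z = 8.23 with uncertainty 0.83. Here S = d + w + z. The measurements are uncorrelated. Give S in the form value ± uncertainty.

884 ± 36.0

Each term contributes (cᵢ δxᵢ)² to (δS)²:
  (δd)² = 1300;  (δw)² = 1.69;  (δz)² = 0.689
δS = √(1300) = 36.0
S = 884.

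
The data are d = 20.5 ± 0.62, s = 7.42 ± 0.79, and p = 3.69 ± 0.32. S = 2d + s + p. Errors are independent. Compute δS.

Sums and differences: (δS)² = Σ (cᵢ δxᵢ)².
  (2·δd)² = 1.54;  (δs)² = 0.624;  (δp)² = 0.102
δS = √(2.26) = 1.50

1.50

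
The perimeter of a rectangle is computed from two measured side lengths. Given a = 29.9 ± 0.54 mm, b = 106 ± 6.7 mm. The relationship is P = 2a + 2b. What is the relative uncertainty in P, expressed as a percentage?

4.95%

Sums and differences: (δP)² = Σ (cᵢ δxᵢ)².
  (2·δa)² = 1.17;  (2·δb)² = 180
δP = √(181) = 13.4 mm
P = 272 mm, so δP/P = 13.4/272 = 0.0495.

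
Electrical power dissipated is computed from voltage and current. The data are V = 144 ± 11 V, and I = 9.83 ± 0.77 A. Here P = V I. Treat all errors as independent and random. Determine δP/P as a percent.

10.9%

P is a product of powers, so relative uncertainties combine in quadrature:
  (1·δV/V)² = (1×0.0764)² = 0.00584;  (1·δI/I)² = (1×0.0783)² = 0.00614
δP/P = √(0.0120) = 0.109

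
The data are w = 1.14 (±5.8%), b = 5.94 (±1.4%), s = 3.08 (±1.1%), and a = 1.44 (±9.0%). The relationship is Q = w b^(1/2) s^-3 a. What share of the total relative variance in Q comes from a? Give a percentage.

64.3%

(δQ/Q)² = (1·δw/w)² + (½·δb/b)² + (-3·δs/s)² + (1·δa/a)²
  w term: (1×0.0580)² = 0.00336
  b term: (0.5×0.0140)² = 4.9e-05
  s term: (-3×0.0110)² = 0.00109
  a term: (1×0.0900)² = 0.00810
Total = 0.0126. Share from a = 0.00810/0.0126 = 0.643.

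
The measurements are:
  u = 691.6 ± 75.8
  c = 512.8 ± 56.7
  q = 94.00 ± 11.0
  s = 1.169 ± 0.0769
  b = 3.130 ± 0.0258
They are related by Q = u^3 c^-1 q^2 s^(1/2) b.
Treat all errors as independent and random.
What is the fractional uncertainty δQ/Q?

0.420

Q is a product of powers, so relative uncertainties combine in quadrature:
  (3·δu/u)² = (3×0.110)² = 0.108;  (-1·δc/c)² = (-1×0.111)² = 0.0122;  (2·δq/q)² = (2×0.117)² = 0.0548;  (½·δs/s)² = (0.5×0.0658)² = 0.00108;  (1·δb/b)² = (1×0.00824)² = 6.79e-05
δQ/Q = √(0.176) = 0.420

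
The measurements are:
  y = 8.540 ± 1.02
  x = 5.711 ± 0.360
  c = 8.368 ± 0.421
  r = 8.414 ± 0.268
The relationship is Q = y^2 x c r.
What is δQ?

Each factor contributes (exponent × relative error)² to (δQ/Q)²:
  (2·δy/y)² = (2×0.119)² = 0.0571;  (1·δx/x)² = (1×0.0630)² = 0.00397;  (1·δc/c)² = (1×0.0503)² = 0.00253;  (1·δr/r)² = (1×0.0319)² = 0.00101
δQ/Q = √(0.0646) = 0.254
Q = 29330, so δQ = 0.254 × 29330 = 7450.

7450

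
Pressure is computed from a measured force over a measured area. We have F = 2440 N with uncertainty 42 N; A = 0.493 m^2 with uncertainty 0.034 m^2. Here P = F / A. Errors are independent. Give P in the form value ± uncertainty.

4950 ± 352 Pa

Products/powers → add relative errors in quadrature, weighted by exponent:
  (1·δF/F)² = (1×0.0172)² = 0.000296;  (-1·δA/A)² = (-1×0.0690)² = 0.00476
δP/P = √(0.00505) = 0.0711
P = 4950 Pa, so δP = 0.0711 × 4950 = 352 Pa.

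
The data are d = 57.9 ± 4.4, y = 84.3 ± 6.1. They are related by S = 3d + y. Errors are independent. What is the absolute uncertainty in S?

S is a linear combination, so absolute uncertainties add in quadrature:
  (3·δd)² = 174;  (δy)² = 37.2
δS = √(211) = 14.5

14.5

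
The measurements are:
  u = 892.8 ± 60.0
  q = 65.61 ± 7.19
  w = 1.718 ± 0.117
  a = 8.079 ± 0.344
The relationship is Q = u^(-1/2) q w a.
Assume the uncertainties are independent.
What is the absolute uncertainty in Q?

Each factor contributes (exponent × relative error)² to (δQ/Q)²:
  (−½·δu/u)² = (-0.5×0.0672)² = 0.00113;  (1·δq/q)² = (1×0.110)² = 0.0120;  (1·δw/w)² = (1×0.0681)² = 0.00464;  (1·δa/a)² = (1×0.0426)² = 0.00181
δQ/Q = √(0.0196) = 0.140
Q = 30.48, so δQ = 0.140 × 30.48 = 4.27.

4.27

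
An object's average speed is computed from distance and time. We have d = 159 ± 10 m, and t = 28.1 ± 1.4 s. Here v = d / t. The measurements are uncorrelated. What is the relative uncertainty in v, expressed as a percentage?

Relative error in a monomial: (δv/v)² = Σ (nᵢ · δxᵢ/xᵢ)².
  (1·δd/d)² = (1×0.0629)² = 0.00396;  (-1·δt/t)² = (-1×0.0498)² = 0.00248
δv/v = √(0.00644) = 0.0802

8.02%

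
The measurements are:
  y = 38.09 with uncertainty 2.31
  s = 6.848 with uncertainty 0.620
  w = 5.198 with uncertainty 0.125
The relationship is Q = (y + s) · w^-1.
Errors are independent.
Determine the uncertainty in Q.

0.505

Let u = y + s = 44.94. δu = √(δy² + δs²) = √(5.34 + 0.384) = 2.39, so δu/u = 0.0532.
Q is then a monomial in u, w:
δQ/Q = √((δu/u)² + (-1·δw/w)²) = √(0.00283 + 0.000578) = 0.0584
Q = 8.645, so δQ = 0.0584 × 8.645 = 0.505.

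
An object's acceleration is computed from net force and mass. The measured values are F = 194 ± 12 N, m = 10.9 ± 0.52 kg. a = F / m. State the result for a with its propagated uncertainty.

Relative error in a monomial: (δa/a)² = Σ (nᵢ · δxᵢ/xᵢ)².
  (1·δF/F)² = (1×0.0619)² = 0.00383;  (-1·δm/m)² = (-1×0.0477)² = 0.00228
δa/a = √(0.00610) = 0.0781
a = 17.8 m/s^2, so δa = 0.0781 × 17.8 = 1.39 m/s^2.

17.8 ± 1.39 m/s^2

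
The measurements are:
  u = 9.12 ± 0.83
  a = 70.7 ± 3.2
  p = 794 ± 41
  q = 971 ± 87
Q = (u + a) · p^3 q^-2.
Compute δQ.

Let w = u + a = 79.8. δw = √(δu² + δa²) = √(0.689 + 10.2) = 3.31, so δw/w = 0.0414.
Q is then a monomial in w, p, q:
δQ/Q = √((δw/w)² + (3·δp/p)² + (-2·δq/q)²) = √(0.00172 + 0.0240 + 0.0321) = 0.240
Q = 42400, so δQ = 0.240 × 42400 = 10200.

10200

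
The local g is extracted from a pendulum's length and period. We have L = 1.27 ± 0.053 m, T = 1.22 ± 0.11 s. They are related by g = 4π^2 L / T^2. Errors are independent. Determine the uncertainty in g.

6.23 m/s^2

For a monomial g ∝ L, T^-2, fractional errors add in quadrature:
  (1·δL/L)² = (1×0.0417)² = 0.00174;  (-2·δT/T)² = (-2×0.0902)² = 0.0325
δg/g = √(0.0343) = 0.185
g = 33.7 m/s^2, so δg = 0.185 × 33.7 = 6.23 m/s^2.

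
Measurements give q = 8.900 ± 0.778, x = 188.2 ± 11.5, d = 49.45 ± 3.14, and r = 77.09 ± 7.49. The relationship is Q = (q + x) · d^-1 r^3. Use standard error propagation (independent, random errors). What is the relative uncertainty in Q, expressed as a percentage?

Let u = q + x = 197.1. δu = √(δq² + δx²) = √(0.605 + 132) = 11.5, so δu/u = 0.0585.
Q is then a monomial in u, d, r:
δQ/Q = √((δu/u)² + (-1·δd/d)² + (3·δr/r)²) = √(0.00342 + 0.00403 + 0.0850) = 0.304

30.4%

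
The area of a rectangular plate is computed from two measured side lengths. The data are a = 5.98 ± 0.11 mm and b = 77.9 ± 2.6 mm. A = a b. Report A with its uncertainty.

466 ± 17.8 mm^2

A is a product of powers, so relative uncertainties combine in quadrature:
  (1·δa/a)² = (1×0.0184)² = 0.000338;  (1·δb/b)² = (1×0.0334)² = 0.00111
δA/A = √(0.00145) = 0.0381
A = 466 mm^2, so δA = 0.0381 × 466 = 17.8 mm^2.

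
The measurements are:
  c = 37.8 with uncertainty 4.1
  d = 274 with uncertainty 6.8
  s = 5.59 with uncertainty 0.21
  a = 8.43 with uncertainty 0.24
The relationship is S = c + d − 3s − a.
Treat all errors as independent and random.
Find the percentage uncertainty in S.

2.78%

Sums and differences: (δS)² = Σ (cᵢ δxᵢ)².
  (δc)² = 16.8;  (δd)² = 46.2;  (3·δs)² = 0.397;  (δa)² = 0.0576
δS = √(63.5) = 7.97
S = 287, so δS/S = 7.97/287 = 0.0278.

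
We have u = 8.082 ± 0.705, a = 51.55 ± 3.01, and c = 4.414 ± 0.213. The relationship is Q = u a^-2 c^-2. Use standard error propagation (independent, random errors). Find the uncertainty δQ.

Products/powers → add relative errors in quadrature, weighted by exponent:
  (1·δu/u)² = (1×0.0872)² = 0.00761;  (-2·δa/a)² = (-2×0.0584)² = 0.0136;  (-2·δc/c)² = (-2×0.0483)² = 0.00931
δQ/Q = √(0.0306) = 0.175
Q = 0.0001561, so δQ = 0.175 × 0.0001561 = 2.73e-05.

2.73e-05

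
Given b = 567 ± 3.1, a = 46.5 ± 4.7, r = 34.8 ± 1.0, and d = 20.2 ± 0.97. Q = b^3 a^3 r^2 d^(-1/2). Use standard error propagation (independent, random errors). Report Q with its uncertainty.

Since Q is a product/quotient, work with relative uncertainties:
  (3·δb/b)² = (3×0.00547)² = 0.000269;  (3·δa/a)² = (3×0.101)² = 0.0919;  (2·δr/r)² = (2×0.0287)² = 0.00330;  (−½·δd/d)² = (-0.5×0.0480)² = 0.000576
δQ/Q = √(0.0961) = 0.310
Q = 4.94e+15, so δQ = 0.310 × 4.94e+15 = 1.53e+15.

(4.94 ± 1.53) × 10^15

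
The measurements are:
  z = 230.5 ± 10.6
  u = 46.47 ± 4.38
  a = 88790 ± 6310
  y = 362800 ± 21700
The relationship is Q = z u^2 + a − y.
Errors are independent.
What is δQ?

99200

Let p = z·u^2 = 497800. δp/p = √((1·δz/z)² + (2·δu/u)²) = √(0.00211 + 0.0355) = 0.194, so δp = 96600.
Q = p + a − y: δQ = √(δp² + δa² + δy²) = √(9.33e+09 + 3.98e+07 + 4.71e+08) = 99200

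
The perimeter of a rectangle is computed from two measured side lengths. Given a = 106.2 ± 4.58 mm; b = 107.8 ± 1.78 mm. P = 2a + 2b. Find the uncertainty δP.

P is a linear combination, so absolute uncertainties add in quadrature:
  (2·δa)² = 83.9;  (2·δb)² = 12.7
δP = √(96.6) = 9.83 mm

9.83 mm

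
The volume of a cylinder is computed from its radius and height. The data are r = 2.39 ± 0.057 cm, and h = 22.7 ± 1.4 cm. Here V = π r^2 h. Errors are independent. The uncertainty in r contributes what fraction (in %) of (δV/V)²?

37.4%

(δV/V)² = (2·δr/r)² + (1·δh/h)²
  r term: (2×0.0238)² = 0.00228
  h term: (1×0.0617)² = 0.00380
Total = 0.00608. Share from r = 0.00228/0.00608 = 0.374.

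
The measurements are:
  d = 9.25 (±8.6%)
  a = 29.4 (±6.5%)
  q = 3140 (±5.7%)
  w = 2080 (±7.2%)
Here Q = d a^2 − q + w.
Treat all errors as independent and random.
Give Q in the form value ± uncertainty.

6940 ± 1270

Let p = d·a^2 = 8000. δp/p = √((1·δd/d)² + (2·δa/a)²) = √(0.00740 + 0.0169) = 0.156, so δp = 1250.
Q = p − q + w: δQ = √(δp² + δq² + δw²) = √(1.55e+06 + 32000 + 22400) = 1270
Q = 6940.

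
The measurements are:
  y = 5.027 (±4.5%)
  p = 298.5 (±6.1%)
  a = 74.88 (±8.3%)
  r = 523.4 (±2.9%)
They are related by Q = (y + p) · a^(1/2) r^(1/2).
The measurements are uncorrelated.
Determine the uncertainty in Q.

Let u = y + p = 303.5. δu = √(δy² + δp²) = √(0.0512 + 332) = 18.2, so δu/u = 0.0600.
Q is then a monomial in u, a, r:
δQ/Q = √((δu/u)² + (½·δa/a)² + (½·δr/r)²) = √(0.00360 + 0.00172 + 0.000210) = 0.0744
Q = 60090, so δQ = 0.0744 × 60090 = 4470.

4470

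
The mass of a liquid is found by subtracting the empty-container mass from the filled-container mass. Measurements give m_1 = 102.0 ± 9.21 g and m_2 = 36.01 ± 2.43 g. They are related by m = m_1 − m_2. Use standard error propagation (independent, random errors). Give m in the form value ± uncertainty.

65.99 ± 9.53 g

m is a linear combination, so absolute uncertainties add in quadrature:
  (δm_1)² = 84.8;  (δm_2)² = 5.90
δm = √(90.7) = 9.53 g
m = 65.99 g.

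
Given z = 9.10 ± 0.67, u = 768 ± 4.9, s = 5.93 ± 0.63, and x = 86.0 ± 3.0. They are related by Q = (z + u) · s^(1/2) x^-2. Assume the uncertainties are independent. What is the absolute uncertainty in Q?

Let w = z + u = 777. δw = √(δz² + δu²) = √(0.449 + 24.0) = 4.95, so δw/w = 0.00636.
Q is then a monomial in w, s, x:
δQ/Q = √((δw/w)² + (½·δs/s)² + (-2·δx/x)²) = √(4.05e-05 + 0.00282 + 0.00487) = 0.0879
Q = 0.256, so δQ = 0.0879 × 0.256 = 0.0225.

0.0225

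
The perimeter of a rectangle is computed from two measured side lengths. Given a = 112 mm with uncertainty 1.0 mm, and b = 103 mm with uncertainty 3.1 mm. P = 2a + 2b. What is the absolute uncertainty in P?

6.51 mm

P is a linear combination, so absolute uncertainties add in quadrature:
  (2·δa)² = 4.00;  (2·δb)² = 38.4
δP = √(42.4) = 6.51 mm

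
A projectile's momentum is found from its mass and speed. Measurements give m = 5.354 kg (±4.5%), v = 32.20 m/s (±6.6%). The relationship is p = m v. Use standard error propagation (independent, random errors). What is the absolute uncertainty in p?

Products/powers → add relative errors in quadrature, weighted by exponent:
  (1·δm/m)² = (1×0.0450)² = 0.00202;  (1·δv/v)² = (1×0.0660)² = 0.00436
δp/p = √(0.00638) = 0.0799
p = 172.4 kg·m/s, so δp = 0.0799 × 172.4 = 13.8 kg·m/s.

13.8 kg·m/s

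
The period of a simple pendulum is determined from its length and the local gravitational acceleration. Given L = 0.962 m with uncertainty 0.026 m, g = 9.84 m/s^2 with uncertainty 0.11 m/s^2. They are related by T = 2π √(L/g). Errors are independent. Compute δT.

Each factor contributes (exponent × relative error)² to (δT/T)²:
  (½·δL/L)² = (0.5×0.0270)² = 0.000183;  (−½·δg/g)² = (-0.5×0.0112)² = 3.12e-05
δT/T = √(0.000214) = 0.0146
T = 1.96 s, so δT = 0.0146 × 1.96 = 0.0287 s.

0.0287 s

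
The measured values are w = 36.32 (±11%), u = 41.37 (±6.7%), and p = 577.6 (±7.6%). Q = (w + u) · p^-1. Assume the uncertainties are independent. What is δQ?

Let h = w + u = 77.69. δh = √(δw² + δu²) = √(16.0 + 7.68) = 4.86, so δh/h = 0.0626.
Q is then a monomial in h, p:
δQ/Q = √((δh/h)² + (-1·δp/p)²) = √(0.00392 + 0.00578) = 0.0985
Q = 0.1345, so δQ = 0.0985 × 0.1345 = 0.0132.

0.0132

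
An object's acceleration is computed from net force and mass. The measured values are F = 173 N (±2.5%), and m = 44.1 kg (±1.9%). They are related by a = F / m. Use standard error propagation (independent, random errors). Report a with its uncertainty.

3.92 ± 0.123 m/s^2

Since a is a product/quotient, work with relative uncertainties:
  (1·δF/F)² = (1×0.0250)² = 0.000625;  (-1·δm/m)² = (-1×0.0190)² = 0.000361
δa/a = √(0.000986) = 0.0314
a = 3.92 m/s^2, so δa = 0.0314 × 3.92 = 0.123 m/s^2.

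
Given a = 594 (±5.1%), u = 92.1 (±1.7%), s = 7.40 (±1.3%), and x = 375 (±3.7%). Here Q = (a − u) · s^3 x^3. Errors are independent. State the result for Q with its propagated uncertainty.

Let w = a − u = 502. δw = √(δa² + δu²) = √(918 + 2.45) = 30.3, so δw/w = 0.0604.
Q is then a monomial in w, s, x:
δQ/Q = √((δw/w)² + (3·δs/s)² + (3·δx/x)²) = √(0.00365 + 0.00152 + 0.0123) = 0.132
Q = 1.07e+13, so δQ = 0.132 × 1.07e+13 = 1.42e+12.

(1.07 ± 0.142) × 10^13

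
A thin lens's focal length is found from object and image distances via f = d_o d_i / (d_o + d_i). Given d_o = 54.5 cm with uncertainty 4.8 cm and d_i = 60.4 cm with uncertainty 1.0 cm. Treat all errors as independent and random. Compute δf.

∂f/∂d_o = (d_i/(d_o+d_i))² = 0.276;  ∂f/∂d_i = (d_o/(d_o+d_i))² = 0.225
δf = √((∂f/∂d_o · δd_o)² + (∂f/∂d_i · δd_i)²) = √(1.76 + 0.0506) = 1.35 cm

1.35 cm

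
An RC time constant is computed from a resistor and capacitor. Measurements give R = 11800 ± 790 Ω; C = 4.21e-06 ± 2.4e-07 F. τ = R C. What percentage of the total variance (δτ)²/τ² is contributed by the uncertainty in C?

42.0%

(δτ/τ)² = (1·δR/R)² + (1·δC/C)²
  R term: (1×0.0669)² = 0.00448
  C term: (1×0.0570)² = 0.00325
Total = 0.00773. Share from C = 0.00325/0.00773 = 0.420.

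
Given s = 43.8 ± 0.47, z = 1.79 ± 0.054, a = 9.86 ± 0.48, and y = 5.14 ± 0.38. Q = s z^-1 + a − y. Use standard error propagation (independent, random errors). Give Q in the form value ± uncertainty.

29.2 ± 0.994

Let p = s·z^-1 = 24.5. δp/p = √((1·δs/s)² + (-1·δz/z)²) = √(0.000115 + 0.000910) = 0.0320, so δp = 0.783.
Q = p + a − y: δQ = √(δp² + δa² + δy²) = √(0.614 + 0.230 + 0.144) = 0.994
Q = 29.2.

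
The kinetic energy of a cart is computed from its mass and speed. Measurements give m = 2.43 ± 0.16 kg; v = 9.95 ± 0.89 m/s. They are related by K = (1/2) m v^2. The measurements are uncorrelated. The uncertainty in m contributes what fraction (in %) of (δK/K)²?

11.9%

(δK/K)² = (1·δm/m)² + (2·δv/v)²
  m term: (1×0.0658)² = 0.00434
  v term: (2×0.0894)² = 0.0320
Total = 0.0363. Share from m = 0.00434/0.0363 = 0.119.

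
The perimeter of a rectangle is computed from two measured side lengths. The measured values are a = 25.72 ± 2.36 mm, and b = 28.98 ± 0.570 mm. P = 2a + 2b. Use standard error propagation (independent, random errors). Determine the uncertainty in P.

P is a linear combination, so absolute uncertainties add in quadrature:
  (2·δa)² = 22.3;  (2·δb)² = 1.30
δP = √(23.6) = 4.86 mm

4.86 mm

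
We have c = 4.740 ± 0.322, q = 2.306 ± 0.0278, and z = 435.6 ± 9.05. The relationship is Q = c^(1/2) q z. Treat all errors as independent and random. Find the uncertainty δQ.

91.0

Each factor contributes (exponent × relative error)² to (δQ/Q)²:
  (½·δc/c)² = (0.5×0.0679)² = 0.00115;  (1·δq/q)² = (1×0.0121)² = 0.000145;  (1·δz/z)² = (1×0.0208)² = 0.000432
δQ/Q = √(0.00173) = 0.0416
Q = 2187, so δQ = 0.0416 × 2187 = 91.0.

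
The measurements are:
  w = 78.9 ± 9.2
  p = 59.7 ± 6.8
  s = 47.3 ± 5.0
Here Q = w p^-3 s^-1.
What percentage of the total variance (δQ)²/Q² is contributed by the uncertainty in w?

(δQ/Q)² = (1·δw/w)² + (-3·δp/p)² + (-1·δs/s)²
  w term: (1×0.117)² = 0.0136
  p term: (-3×0.114)² = 0.117
  s term: (-1×0.106)² = 0.0112
Total = 0.142. Share from w = 0.0136/0.142 = 0.0961.

9.61%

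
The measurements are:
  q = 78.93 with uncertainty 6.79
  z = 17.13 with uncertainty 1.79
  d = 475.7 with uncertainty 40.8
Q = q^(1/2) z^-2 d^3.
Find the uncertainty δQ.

1.09e+06

Q is a product of powers, so relative uncertainties combine in quadrature:
  (½·δq/q)² = (0.5×0.0860)² = 0.00185;  (-2·δz/z)² = (-2×0.104)² = 0.0437;  (3·δd/d)² = (3×0.0858)² = 0.0662
δQ/Q = √(0.112) = 0.334
Q = 3.259e+06, so δQ = 0.334 × 3.259e+06 = 1.09e+06.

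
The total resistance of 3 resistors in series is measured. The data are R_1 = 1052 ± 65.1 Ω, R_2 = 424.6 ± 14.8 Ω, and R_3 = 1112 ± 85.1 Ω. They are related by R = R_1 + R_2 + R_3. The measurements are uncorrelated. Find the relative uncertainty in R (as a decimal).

0.0418

Absolute uncertainties add in quadrature for a linear combination:
  (δR_1)² = 4240;  (δR_2)² = 219;  (δR_3)² = 7240
δR = √(11700) = 108 Ω
R = 2589 Ω, so δR/R = 108/2589 = 0.0418.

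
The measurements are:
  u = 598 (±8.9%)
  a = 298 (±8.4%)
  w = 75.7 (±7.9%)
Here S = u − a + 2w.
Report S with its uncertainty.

451 ± 60.0

For a sum/difference, combine absolute errors in quadrature:
  (δu)² = 2830;  (δa)² = 627;  (2·δw)² = 143
δS = √(3600) = 60.0
S = 451.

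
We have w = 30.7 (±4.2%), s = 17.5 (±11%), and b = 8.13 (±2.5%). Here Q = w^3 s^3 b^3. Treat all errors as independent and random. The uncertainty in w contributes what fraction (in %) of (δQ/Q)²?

(δQ/Q)² = (3·δw/w)² + (3·δs/s)² + (3·δb/b)²
  w term: (3×0.0420)² = 0.0159
  s term: (3×0.110)² = 0.109
  b term: (3×0.0250)² = 0.00563
Total = 0.130. Share from w = 0.0159/0.130 = 0.122.

12.2%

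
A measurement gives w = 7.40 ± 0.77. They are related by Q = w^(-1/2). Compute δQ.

0.0191

Q is a product of powers, so relative uncertainties combine in quadrature:
  (−½·δw/w)² = (-0.5×0.104)² = 0.00271
δQ/Q = √(0.00271) = 0.0520
Q = 0.368, so δQ = 0.0520 × 0.368 = 0.0191.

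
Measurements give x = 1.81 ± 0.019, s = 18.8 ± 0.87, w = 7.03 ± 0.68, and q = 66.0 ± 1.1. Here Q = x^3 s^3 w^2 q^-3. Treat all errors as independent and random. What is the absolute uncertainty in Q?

Each factor contributes (exponent × relative error)² to (δQ/Q)²:
  (3·δx/x)² = (3×0.0105)² = 0.000992;  (3·δs/s)² = (3×0.0463)² = 0.0193;  (2·δw/w)² = (2×0.0967)² = 0.0374;  (-3·δq/q)² = (-3×0.0167)² = 0.00250
δQ/Q = √(0.0602) = 0.245
Q = 6.77, so δQ = 0.245 × 6.77 = 1.66.

1.66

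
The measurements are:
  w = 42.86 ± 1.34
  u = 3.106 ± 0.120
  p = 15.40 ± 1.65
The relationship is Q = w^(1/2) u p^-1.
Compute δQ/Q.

For a monomial Q ∝ w^(1/2), u, p^-1, fractional errors add in quadrature:
  (½·δw/w)² = (0.5×0.0313)² = 0.000244;  (1·δu/u)² = (1×0.0386)² = 0.00149;  (-1·δp/p)² = (-1×0.107)² = 0.0115
δQ/Q = √(0.0132) = 0.115

0.115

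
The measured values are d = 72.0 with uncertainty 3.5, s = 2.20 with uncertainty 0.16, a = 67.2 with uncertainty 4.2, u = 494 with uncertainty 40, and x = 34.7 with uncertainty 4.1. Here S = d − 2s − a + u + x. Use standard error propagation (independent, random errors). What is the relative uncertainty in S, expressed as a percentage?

7.67%

Each term contributes (cᵢ δxᵢ)² to (δS)²:
  (δd)² = 12.2;  (2·δs)² = 0.102;  (δa)² = 17.6;  (δu)² = 1600;  (δx)² = 16.8
δS = √(1650) = 40.6
S = 529, so δS/S = 40.6/529 = 0.0767.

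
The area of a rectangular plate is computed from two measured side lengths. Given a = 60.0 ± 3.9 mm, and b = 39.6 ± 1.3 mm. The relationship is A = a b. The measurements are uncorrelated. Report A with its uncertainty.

2380 ± 173 mm^2

A is a product of powers, so relative uncertainties combine in quadrature:
  (1·δa/a)² = (1×0.0650)² = 0.00423;  (1·δb/b)² = (1×0.0328)² = 0.00108
δA/A = √(0.00530) = 0.0728
A = 2380 mm^2, so δA = 0.0728 × 2380 = 173 mm^2.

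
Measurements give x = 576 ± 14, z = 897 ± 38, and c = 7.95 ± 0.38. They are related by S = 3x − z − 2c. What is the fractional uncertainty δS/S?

For a sum/difference, combine absolute errors in quadrature:
  (3·δx)² = 1760;  (δz)² = 1440;  (2·δc)² = 0.578
δS = √(3210) = 56.6
S = 815, so δS/S = 56.6/815 = 0.0695.

0.0695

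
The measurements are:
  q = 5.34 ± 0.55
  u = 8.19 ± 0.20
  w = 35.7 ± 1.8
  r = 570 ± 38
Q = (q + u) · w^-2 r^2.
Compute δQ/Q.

Let h = q + u = 13.5. δh = √(δq² + δu²) = √(0.303 + 0.0400) = 0.585, so δh/h = 0.0433.
Q is then a monomial in h, w, r:
δQ/Q = √((δh/h)² + (-2·δw/w)² + (2·δr/r)²) = √(0.00187 + 0.0102 + 0.0178) = 0.173

0.173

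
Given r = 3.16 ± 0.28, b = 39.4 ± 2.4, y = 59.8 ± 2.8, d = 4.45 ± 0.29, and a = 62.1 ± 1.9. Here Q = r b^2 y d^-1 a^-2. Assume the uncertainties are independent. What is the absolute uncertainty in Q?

Relative error in a monomial: (δQ/Q)² = Σ (nᵢ · δxᵢ/xᵢ)².
  (1·δr/r)² = (1×0.0886)² = 0.00785;  (2·δb/b)² = (2×0.0609)² = 0.0148;  (1·δy/y)² = (1×0.0468)² = 0.00219;  (-1·δd/d)² = (-1×0.0652)² = 0.00425;  (-2·δa/a)² = (-2×0.0306)² = 0.00374
δQ/Q = √(0.0329) = 0.181
Q = 17.1, so δQ = 0.181 × 17.1 = 3.10.

3.10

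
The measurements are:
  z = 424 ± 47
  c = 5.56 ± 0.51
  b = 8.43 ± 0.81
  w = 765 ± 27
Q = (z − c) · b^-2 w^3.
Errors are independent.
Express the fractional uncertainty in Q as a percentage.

24.6%

Let u = z − c = 418. δu = √(δz² + δc²) = √(2210 + 0.260) = 47.0, so δu/u = 0.112.
Q is then a monomial in u, b, w:
δQ/Q = √((δu/u)² + (-2·δb/b)² + (3·δw/w)²) = √(0.0126 + 0.0369 + 0.0112) = 0.246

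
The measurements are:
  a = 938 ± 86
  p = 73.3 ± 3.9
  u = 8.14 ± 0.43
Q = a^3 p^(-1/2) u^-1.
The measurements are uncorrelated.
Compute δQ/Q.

0.281

Q is a product of powers, so relative uncertainties combine in quadrature:
  (3·δa/a)² = (3×0.0917)² = 0.0757;  (−½·δp/p)² = (-0.5×0.0532)² = 0.000708;  (-1·δu/u)² = (-1×0.0528)² = 0.00279
δQ/Q = √(0.0792) = 0.281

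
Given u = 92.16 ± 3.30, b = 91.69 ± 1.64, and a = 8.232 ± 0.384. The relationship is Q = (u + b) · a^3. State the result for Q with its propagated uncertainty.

Let w = u + b = 183.8. δw = √(δu² + δb²) = √(10.9 + 2.69) = 3.69, so δw/w = 0.0200.
Q is then a monomial in w, a:
δQ/Q = √((δw/w)² + (3·δa/a)²) = √(0.000402 + 0.0196) = 0.141
Q = 102600, so δQ = 0.141 × 102600 = 14500.

102600 ± 14500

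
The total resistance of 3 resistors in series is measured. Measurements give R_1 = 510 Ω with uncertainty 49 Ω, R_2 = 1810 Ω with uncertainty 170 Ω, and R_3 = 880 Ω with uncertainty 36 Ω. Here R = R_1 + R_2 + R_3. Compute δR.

181 Ω

Sums and differences: (δR)² = Σ (cᵢ δxᵢ)².
  (δR_1)² = 2400;  (δR_2)² = 28900;  (δR_3)² = 1300
δR = √(32600) = 181 Ω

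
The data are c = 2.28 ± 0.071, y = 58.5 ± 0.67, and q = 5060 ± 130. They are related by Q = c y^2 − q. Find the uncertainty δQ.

Let p = c·y^2 = 7800. δp/p = √((1·δc/c)² + (2·δy/y)²) = √(0.000970 + 0.000525) = 0.0387, so δp = 302.
Q = p − q: δQ = √(δp² + δq²) = √(91000 + 16900) = 328

328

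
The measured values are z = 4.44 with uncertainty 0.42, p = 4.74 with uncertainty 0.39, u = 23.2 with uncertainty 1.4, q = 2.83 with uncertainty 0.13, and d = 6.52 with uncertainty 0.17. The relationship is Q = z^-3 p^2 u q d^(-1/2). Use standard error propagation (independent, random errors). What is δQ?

2.22

Relative error in a monomial: (δQ/Q)² = Σ (nᵢ · δxᵢ/xᵢ)².
  (-3·δz/z)² = (-3×0.0946)² = 0.0805;  (2·δp/p)² = (2×0.0823)² = 0.0271;  (1·δu/u)² = (1×0.0603)² = 0.00364;  (1·δq/q)² = (1×0.0459)² = 0.00211;  (−½·δd/d)² = (-0.5×0.0261)² = 0.000170
δQ/Q = √(0.114) = 0.337
Q = 6.60, so δQ = 0.337 × 6.60 = 2.22.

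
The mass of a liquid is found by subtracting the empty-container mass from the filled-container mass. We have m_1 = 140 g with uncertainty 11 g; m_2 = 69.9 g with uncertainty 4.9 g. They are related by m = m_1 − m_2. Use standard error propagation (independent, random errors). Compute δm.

Absolute uncertainties add in quadrature for a linear combination:
  (δm_1)² = 121;  (δm_2)² = 24.0
δm = √(145) = 12.0 g

12.0 g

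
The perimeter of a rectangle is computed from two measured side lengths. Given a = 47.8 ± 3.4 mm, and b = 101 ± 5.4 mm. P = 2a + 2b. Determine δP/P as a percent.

For a sum/difference, combine absolute errors in quadrature:
  (2·δa)² = 46.2;  (2·δb)² = 117
δP = √(163) = 12.8 mm
P = 298 mm, so δP/P = 12.8/298 = 0.0429.

4.29%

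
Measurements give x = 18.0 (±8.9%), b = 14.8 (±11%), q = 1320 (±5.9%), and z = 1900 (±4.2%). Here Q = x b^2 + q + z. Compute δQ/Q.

0.132

Let p = x·b^2 = 3940. δp/p = √((1·δx/x)² + (2·δb/b)²) = √(0.00792 + 0.0484) = 0.237, so δp = 936.
Q = p + q + z: δQ = √(δp² + δq² + δz²) = √(8.76e+05 + 6070 + 6370) = 942
Q = 7160, so δQ/Q = 942/7160 = 0.132.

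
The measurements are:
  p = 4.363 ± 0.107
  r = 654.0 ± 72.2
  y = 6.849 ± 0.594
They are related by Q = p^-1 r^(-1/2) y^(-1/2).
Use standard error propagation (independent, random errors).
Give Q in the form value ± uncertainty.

Q is a product of powers, so relative uncertainties combine in quadrature:
  (-1·δp/p)² = (-1×0.0245)² = 0.000601;  (−½·δr/r)² = (-0.5×0.110)² = 0.00305;  (−½·δy/y)² = (-0.5×0.0867)² = 0.00188
δQ/Q = √(0.00553) = 0.0744
Q = 0.003425, so δQ = 0.0744 × 0.003425 = 0.000255.

0.003425 ± 0.000255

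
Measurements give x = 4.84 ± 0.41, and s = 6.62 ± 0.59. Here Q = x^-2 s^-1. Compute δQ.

0.00123

Q is a product of powers, so relative uncertainties combine in quadrature:
  (-2·δx/x)² = (-2×0.0847)² = 0.0287;  (-1·δs/s)² = (-1×0.0891)² = 0.00794
δQ/Q = √(0.0366) = 0.191
Q = 0.00645, so δQ = 0.191 × 0.00645 = 0.00123.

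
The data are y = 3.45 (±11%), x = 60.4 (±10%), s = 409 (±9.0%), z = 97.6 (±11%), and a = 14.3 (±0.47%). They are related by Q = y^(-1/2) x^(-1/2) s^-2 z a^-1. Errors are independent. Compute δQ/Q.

0.224

Relative error in a monomial: (δQ/Q)² = Σ (nᵢ · δxᵢ/xᵢ)².
  (−½·δy/y)² = (-0.5×0.110)² = 0.00302;  (−½·δx/x)² = (-0.5×0.100)² = 0.00250;  (-2·δs/s)² = (-2×0.0900)² = 0.0324;  (1·δz/z)² = (1×0.110)² = 0.0121;  (-1·δa/a)² = (-1×0.00470)² = 2.21e-05
δQ/Q = √(0.0500) = 0.224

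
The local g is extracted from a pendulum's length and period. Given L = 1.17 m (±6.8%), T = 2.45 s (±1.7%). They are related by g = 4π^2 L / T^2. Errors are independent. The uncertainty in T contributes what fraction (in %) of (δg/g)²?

20.0%

(δg/g)² = (1·δL/L)² + (-2·δT/T)²
  L term: (1×0.0680)² = 0.00462
  T term: (-2×0.0170)² = 0.00116
Total = 0.00578. Share from T = 0.00116/0.00578 = 0.200.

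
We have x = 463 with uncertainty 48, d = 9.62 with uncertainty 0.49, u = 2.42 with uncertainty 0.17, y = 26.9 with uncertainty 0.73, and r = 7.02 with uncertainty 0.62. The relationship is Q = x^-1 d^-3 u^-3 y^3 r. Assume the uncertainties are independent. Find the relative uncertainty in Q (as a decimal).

Relative error in a monomial: (δQ/Q)² = Σ (nᵢ · δxᵢ/xᵢ)².
  (-1·δx/x)² = (-1×0.104)² = 0.0107;  (-3·δd/d)² = (-3×0.0509)² = 0.0233;  (-3·δu/u)² = (-3×0.0702)² = 0.0444;  (3·δy/y)² = (3×0.0271)² = 0.00663;  (1·δr/r)² = (1×0.0883)² = 0.00780
δQ/Q = √(0.0929) = 0.305

0.305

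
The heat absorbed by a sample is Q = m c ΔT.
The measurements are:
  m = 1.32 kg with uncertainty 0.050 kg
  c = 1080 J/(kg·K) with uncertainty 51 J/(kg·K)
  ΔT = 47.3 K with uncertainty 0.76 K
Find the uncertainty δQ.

Q is a product of powers, so relative uncertainties combine in quadrature:
  (1·δm/m)² = (1×0.0379)² = 0.00143;  (1·δc/c)² = (1×0.0472)² = 0.00223;  (1·δΔT/ΔT)² = (1×0.0161)² = 0.000258
δQ/Q = √(0.00392) = 0.0626
Q = 67400 J, so δQ = 0.0626 × 67400 = 4220 J.

4220 J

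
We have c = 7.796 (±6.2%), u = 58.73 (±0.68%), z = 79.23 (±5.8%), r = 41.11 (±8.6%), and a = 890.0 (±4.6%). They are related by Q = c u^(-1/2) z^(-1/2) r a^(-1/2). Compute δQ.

For a monomial Q ∝ c, u^(-1/2), z^(-1/2), r, a^(-1/2), fractional errors add in quadrature:
  (1·δc/c)² = (1×0.0620)² = 0.00384;  (−½·δu/u)² = (-0.5×0.00680)² = 1.16e-05;  (−½·δz/z)² = (-0.5×0.0580)² = 0.000841;  (1·δr/r)² = (1×0.0860)² = 0.00740;  (−½·δa/a)² = (-0.5×0.0460)² = 0.000529
δQ/Q = √(0.0126) = 0.112
Q = 0.1575, so δQ = 0.112 × 0.1575 = 0.0177.

0.0177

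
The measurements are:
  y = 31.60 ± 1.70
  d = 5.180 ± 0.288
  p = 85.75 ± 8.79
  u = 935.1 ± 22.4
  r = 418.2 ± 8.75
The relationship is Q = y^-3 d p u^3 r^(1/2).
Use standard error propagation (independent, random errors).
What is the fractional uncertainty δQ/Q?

0.212

Since Q is a product/quotient, work with relative uncertainties:
  (-3·δy/y)² = (-3×0.0538)² = 0.0260;  (1·δd/d)² = (1×0.0556)² = 0.00309;  (1·δp/p)² = (1×0.103)² = 0.0105;  (3·δu/u)² = (3×0.0240)² = 0.00516;  (½·δr/r)² = (0.5×0.0209)² = 0.000109
δQ/Q = √(0.0449) = 0.212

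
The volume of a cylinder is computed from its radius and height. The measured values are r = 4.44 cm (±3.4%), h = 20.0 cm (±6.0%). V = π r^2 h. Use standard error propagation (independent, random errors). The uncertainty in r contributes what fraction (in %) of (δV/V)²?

(δV/V)² = (2·δr/r)² + (1·δh/h)²
  r term: (2×0.0340)² = 0.00462
  h term: (1×0.0600)² = 0.00360
Total = 0.00822. Share from r = 0.00462/0.00822 = 0.562.

56.2%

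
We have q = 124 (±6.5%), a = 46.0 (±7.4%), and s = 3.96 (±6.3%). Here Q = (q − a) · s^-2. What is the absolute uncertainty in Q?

Let u = q − a = 78.0. δu = √(δq² + δa²) = √(65.0 + 11.6) = 8.75, so δu/u = 0.112.
Q is then a monomial in u, s:
δQ/Q = √((δu/u)² + (-2·δs/s)²) = √(0.0126 + 0.0159) = 0.169
Q = 4.97, so δQ = 0.169 × 4.97 = 0.839.

0.839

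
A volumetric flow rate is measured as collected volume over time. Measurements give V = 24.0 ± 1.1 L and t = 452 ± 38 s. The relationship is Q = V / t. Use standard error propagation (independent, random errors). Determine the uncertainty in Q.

Relative error in a monomial: (δQ/Q)² = Σ (nᵢ · δxᵢ/xᵢ)².
  (1·δV/V)² = (1×0.0458)² = 0.00210;  (-1·δt/t)² = (-1×0.0841)² = 0.00707
δQ/Q = √(0.00917) = 0.0958
Q = 0.0531 L/s, so δQ = 0.0958 × 0.0531 = 0.00508 L/s.

0.00508 L/s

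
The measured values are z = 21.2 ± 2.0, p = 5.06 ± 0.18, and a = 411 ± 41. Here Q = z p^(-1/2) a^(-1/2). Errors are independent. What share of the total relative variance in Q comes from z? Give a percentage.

76.0%

(δQ/Q)² = (1·δz/z)² + (−½·δp/p)² + (−½·δa/a)²
  z term: (1×0.0943)² = 0.00890
  p term: (-0.5×0.0356)² = 0.000316
  a term: (-0.5×0.0998)² = 0.00249
Total = 0.0117. Share from z = 0.00890/0.0117 = 0.760.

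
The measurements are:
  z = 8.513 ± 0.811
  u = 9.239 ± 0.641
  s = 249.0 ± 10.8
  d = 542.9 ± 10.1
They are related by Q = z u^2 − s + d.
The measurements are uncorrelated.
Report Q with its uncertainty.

1021 ± 123

Let p = z·u^2 = 726.7. δp/p = √((1·δz/z)² + (2·δu/u)²) = √(0.00908 + 0.0193) = 0.168, so δp = 122.
Q = p − s + d: δQ = √(δp² + δs² + δd²) = √(15000 + 117 + 102) = 123
Q = 1021.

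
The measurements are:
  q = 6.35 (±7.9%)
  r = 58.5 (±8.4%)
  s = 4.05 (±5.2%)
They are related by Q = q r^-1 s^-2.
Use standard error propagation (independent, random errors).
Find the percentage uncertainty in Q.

15.5%

For a monomial Q ∝ q, r^-1, s^-2, fractional errors add in quadrature:
  (1·δq/q)² = (1×0.0790)² = 0.00624;  (-1·δr/r)² = (-1×0.0840)² = 0.00706;  (-2·δs/s)² = (-2×0.0520)² = 0.0108
δQ/Q = √(0.0241) = 0.155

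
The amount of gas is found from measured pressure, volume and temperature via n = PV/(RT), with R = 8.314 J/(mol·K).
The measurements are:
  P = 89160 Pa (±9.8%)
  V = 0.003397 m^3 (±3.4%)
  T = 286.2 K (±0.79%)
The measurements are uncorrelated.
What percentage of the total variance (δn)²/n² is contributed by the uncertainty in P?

88.7%

(δn/n)² = (1·δP/P)² + (1·δV/V)² + (-1·δT/T)²
  P term: (1×0.0980)² = 0.00960
  V term: (1×0.0340)² = 0.00116
  T term: (-1×0.00790)² = 6.24e-05
Total = 0.0108. Share from P = 0.00960/0.0108 = 0.887.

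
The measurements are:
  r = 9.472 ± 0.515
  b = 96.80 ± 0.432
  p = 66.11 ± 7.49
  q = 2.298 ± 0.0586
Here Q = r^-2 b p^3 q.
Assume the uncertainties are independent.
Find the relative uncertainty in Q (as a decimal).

Relative error in a monomial: (δQ/Q)² = Σ (nᵢ · δxᵢ/xᵢ)².
  (-2·δr/r)² = (-2×0.0544)² = 0.0118;  (1·δb/b)² = (1×0.00446)² = 1.99e-05;  (3·δp/p)² = (3×0.113)² = 0.116;  (1·δq/q)² = (1×0.0255)² = 0.000650
δQ/Q = √(0.128) = 0.358

0.358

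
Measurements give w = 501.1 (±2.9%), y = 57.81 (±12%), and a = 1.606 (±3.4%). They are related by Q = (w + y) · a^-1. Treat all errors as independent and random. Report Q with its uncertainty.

348.0 ± 15.5

Let u = w + y = 558.9. δu = √(δw² + δy²) = √(211 + 48.1) = 16.1, so δu/u = 0.0288.
Q is then a monomial in u, a:
δQ/Q = √((δu/u)² + (-1·δa/a)²) = √(0.000830 + 0.00116) = 0.0446
Q = 348.0, so δQ = 0.0446 × 348.0 = 15.5.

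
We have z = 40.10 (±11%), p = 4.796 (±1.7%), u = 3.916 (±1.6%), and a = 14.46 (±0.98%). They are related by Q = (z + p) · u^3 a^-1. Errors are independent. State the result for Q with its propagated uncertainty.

186.5 ± 20.5

Let w = z + p = 44.90. δw = √(δz² + δp²) = √(19.5 + 0.00665) = 4.41, so δw/w = 0.0983.
Q is then a monomial in w, u, a:
δQ/Q = √((δw/w)² + (3·δu/u)² + (-1·δa/a)²) = √(0.00966 + 0.00230 + 9.6e-05) = 0.110
Q = 186.5, so δQ = 0.110 × 186.5 = 20.5.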